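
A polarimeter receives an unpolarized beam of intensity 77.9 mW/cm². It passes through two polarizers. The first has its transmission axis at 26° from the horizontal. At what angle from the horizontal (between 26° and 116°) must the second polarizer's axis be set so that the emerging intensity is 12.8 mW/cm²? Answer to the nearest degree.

Unpolarized light through the first polarizer → I₁ = ½ I₀, now polarized at 26°.
Target fraction: 12.8 / 77.9 mW/cm² = 0.1643 of I₀.
Need I₂/I₀ = 0.1643, so cos²(θ − 26°) = 0.1643 / 0.5 = 0.3286.
θ − 26° = arccos(√0.3286) = 55.0°, giving θ ≈ 26 + 55.0 = 81.0°.

θ ≈ 81°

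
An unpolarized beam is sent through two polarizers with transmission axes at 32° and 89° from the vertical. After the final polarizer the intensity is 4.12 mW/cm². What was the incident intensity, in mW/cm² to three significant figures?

I₀ ≈ 27.8 mW/cm²

Unpolarized light through the first polarizer → I₁ = ½ I₀, now polarized at 32°.
I₂ = I₁ cos²(89° − 32°) = 0.5 I₀ · cos²(57°) = 0.1483 I₀.
So 4.12 mW/cm² = 0.1483 I₀, giving I₀ = 4.12/0.1483 = 27.78 mW/cm².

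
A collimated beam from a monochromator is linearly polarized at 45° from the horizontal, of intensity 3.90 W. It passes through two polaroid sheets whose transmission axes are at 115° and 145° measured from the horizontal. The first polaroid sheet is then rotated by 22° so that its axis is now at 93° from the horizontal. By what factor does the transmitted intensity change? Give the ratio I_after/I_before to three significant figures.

Before rotation:
I₁ = I₀ cos²(115° − 45°) = I₀ cos²(70°) = 0.117 I₀.
I₂ = I₁ cos²(145° − 115°) = 0.117 I₀ · cos²(30°) = 0.08773 I₀.
After rotation:
I₁ = I₀ cos²(93° − 45°) = I₀ cos²(48°) = 0.4477 I₀.
I₂ = I₁ cos²(145° − 93°) = 0.4477 I₀ · cos²(52°) = 0.1697 I₀.
Ratio = 0.1697 / 0.08773 = 1.934.

I_new/I_old ≈ 1.93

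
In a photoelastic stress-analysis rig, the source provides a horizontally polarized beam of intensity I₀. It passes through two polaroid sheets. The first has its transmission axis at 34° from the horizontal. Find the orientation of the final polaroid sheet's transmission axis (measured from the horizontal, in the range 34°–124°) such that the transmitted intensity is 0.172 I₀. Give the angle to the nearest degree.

I₁ = I₀ cos²(34° − 0°) = I₀ cos²(34°) = 0.6873 I₀.
Need I₂/I₀ = 0.172, so cos²(θ − 34°) = 0.172 / 0.6873 = 0.2503.
θ − 34° = arccos(√0.2503) = 60.0°, giving θ ≈ 34 + 60.0 = 94.0°.

θ ≈ 94°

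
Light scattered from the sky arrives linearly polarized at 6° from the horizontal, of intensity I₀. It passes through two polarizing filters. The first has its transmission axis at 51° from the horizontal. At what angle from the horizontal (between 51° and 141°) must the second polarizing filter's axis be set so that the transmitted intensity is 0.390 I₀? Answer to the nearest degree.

θ ≈ 79°

By Malus's law, I₁ = I₀ cos²(51° − 6°) = I₀ cos²(45°) = 0.5 I₀.
Need I₂/I₀ = 0.39, so cos²(θ − 51°) = 0.39 / 0.5 = 0.78.
θ − 51° = arccos(√0.78) = 28.0°, giving θ ≈ 51 + 28.0 = 79.0°.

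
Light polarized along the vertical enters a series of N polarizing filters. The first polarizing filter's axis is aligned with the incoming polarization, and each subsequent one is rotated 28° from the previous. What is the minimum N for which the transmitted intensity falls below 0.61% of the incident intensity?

N = 22

First polarizer is aligned with the polarization: full transmission.
Each further stage multiplies by cos²(28°) = 0.7796.
After N polarizers: T = 0.7796^(N−1). Require T < 0.0061 ⇒ N−1 > ln(0.0061)/ln(0.7796) = 20.48, so N−1 ≥ 21 and N = 22.
Check: N=22 gives T = 0.005361 < 0.0061; N=21 gives T = 0.006877.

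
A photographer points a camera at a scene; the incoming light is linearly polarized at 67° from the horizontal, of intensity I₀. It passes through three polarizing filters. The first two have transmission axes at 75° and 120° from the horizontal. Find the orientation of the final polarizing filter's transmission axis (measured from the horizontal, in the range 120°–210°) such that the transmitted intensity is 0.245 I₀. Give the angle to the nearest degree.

I₁ = I₀ cos²(75° − 67°) = I₀ cos²(8°) = 0.9806 I₀.
I₂ = I₁ cos²(120° − 75°) = 0.9806 I₀ · cos²(45°) = 0.4903 I₀.
Need I₃/I₀ = 0.245, so cos²(θ − 120°) = 0.245 / 0.4903 = 0.4997.
θ − 120° = arccos(√0.4997) = 45.0°, giving θ ≈ 120 + 45.0 = 165.0°.

θ ≈ 165°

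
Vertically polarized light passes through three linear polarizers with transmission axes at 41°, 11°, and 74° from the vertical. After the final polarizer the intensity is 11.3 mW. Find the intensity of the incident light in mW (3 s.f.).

By Malus's law, I₁ = I₀ cos²(41° − 0°) = I₀ cos²(41°) = 0.5696 I₀.
I₂ = I₁ cos²(11° − 41°) = 0.5696 I₀ · cos²(30°) = 0.4272 I₀.
I₃ = I₂ cos²(74° − 11°) = 0.4272 I₀ · cos²(63°) = 0.08805 I₀.
So 11.3 mW = 0.08805 I₀, giving I₀ = 11.3/0.08805 = 128.3 mW.

I₀ ≈ 128 mW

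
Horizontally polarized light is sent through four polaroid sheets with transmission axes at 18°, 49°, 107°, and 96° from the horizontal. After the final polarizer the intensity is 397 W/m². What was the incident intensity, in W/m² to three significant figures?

By Malus's law, I₁ = I₀ cos²(18° − 0°) = I₀ cos²(18°) = 0.9045 I₀.
I₂ = I₁ cos²(49° − 18°) = 0.9045 I₀ · cos²(31°) = 0.6646 I₀.
I₃ = I₂ cos²(107° − 49°) = 0.6646 I₀ · cos²(58°) = 0.1866 I₀.
I₄ = I₃ cos²(96° − 107°) = 0.1866 I₀ · cos²(11°) = 0.1798 I₀.
So 397 W/m² = 0.1798 I₀, giving I₀ = 397/0.1798 = 2208 W/m².

I₀ ≈ 2210 W/m²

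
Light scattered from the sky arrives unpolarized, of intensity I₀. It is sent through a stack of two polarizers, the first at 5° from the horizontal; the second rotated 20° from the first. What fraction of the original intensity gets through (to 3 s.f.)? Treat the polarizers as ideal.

≈ 0.442 I₀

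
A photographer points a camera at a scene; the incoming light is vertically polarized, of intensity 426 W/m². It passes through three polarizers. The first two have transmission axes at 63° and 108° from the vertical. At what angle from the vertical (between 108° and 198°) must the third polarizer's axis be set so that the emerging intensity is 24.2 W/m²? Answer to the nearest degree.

θ ≈ 150°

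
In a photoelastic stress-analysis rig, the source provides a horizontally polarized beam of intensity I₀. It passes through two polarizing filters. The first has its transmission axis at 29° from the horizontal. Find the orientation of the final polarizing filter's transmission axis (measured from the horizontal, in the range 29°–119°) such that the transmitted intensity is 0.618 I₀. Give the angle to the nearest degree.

θ ≈ 55°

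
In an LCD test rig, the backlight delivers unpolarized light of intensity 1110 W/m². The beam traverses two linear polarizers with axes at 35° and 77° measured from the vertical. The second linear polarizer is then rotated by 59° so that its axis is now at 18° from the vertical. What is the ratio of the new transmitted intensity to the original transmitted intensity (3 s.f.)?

Before rotation:
Unpolarized light through the first polarizer → I₁ = ½ I₀, now polarized at 35°.
I₂ = I₁ cos²(77° − 35°) = 0.5 I₀ · cos²(42°) = 0.2761 I₀.
After rotation:
Unpolarized light through the first polarizer → I₁ = ½ I₀, now polarized at 35°.
I₂ = I₁ cos²(18° − 35°) = 0.5 I₀ · cos²(17°) = 0.4573 I₀.
Ratio = 0.4573 / 0.2761 = 1.656.

I_new/I_old ≈ 1.66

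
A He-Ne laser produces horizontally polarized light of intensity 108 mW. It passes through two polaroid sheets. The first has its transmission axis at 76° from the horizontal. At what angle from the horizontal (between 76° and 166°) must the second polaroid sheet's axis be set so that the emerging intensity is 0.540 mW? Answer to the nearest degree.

I₁ = I₀ cos²(76° − 0°) = I₀ cos²(76°) = 0.05853 I₀.
Target fraction: 0.540 / 108 mW = 0.005 of I₀.
Need I₂/I₀ = 0.005, so cos²(θ − 76°) = 0.005 / 0.05853 = 0.08543.
θ − 76° = arccos(√0.08543) = 73.0°, giving θ ≈ 76 + 73.0 = 149.0°.

θ ≈ 149°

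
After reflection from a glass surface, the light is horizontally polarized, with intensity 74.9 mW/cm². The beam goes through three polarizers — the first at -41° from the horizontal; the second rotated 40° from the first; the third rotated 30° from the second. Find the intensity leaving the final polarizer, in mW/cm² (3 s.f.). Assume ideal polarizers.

I ≈ 18.8 mW/cm²

I₁ = 74.9 mW/cm² · cos²(41°) = 42.66 mW/cm².
I₂ = I₁ · cos²(40°) = 42.66 · 0.5868 = 25.04 mW/cm².
I₃ = I₂ · cos²(30°) = 25.04 · 0.75 = 18.78 mW/cm².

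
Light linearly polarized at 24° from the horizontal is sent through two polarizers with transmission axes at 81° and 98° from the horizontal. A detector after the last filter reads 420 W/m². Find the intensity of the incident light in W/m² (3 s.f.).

I₀ ≈ 1550 W/m²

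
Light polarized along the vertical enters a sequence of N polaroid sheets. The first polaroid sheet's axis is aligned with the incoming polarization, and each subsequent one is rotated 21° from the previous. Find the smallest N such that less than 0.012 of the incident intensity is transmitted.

First polarizer is aligned with the polarization: full transmission.
Each further stage multiplies by cos²(21°) = 0.8716.
After N polarizers: T = 0.8716^(N−1). Require T < 0.012 ⇒ N−1 > ln(0.012)/ln(0.8716) = 32.18, so N−1 ≥ 33 and N = 34.
Check: N=34 gives T = 0.01072 < 0.012; N=33 gives T = 0.01229.

N = 34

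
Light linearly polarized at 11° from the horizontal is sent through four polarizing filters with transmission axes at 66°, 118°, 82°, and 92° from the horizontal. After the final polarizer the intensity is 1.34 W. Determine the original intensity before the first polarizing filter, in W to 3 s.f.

I₀ ≈ 16.9 W

By Malus's law, I₁ = I₀ cos²(66° − 11°) = I₀ cos²(55°) = 0.329 I₀.
I₂ = I₁ cos²(118° − 66°) = 0.329 I₀ · cos²(52°) = 0.1247 I₀.
I₃ = I₂ cos²(82° − 118°) = 0.1247 I₀ · cos²(36°) = 0.08162 I₀.
I₄ = I₃ cos²(92° − 82°) = 0.08162 I₀ · cos²(10°) = 0.07916 I₀.
So 1.34 W = 0.07916 I₀, giving I₀ = 1.34/0.07916 = 16.93 W.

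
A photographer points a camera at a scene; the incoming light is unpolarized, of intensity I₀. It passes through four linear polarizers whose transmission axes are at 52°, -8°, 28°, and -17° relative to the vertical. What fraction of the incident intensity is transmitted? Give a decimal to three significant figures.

Unpolarized light through the first polarizer → I₁ = ½ I₀, now polarized at 52°.
I₂ = I₁ cos²(-8° − 52°) = 0.5 I₀ · cos²(60°) = 0.125 I₀.
I₃ = I₂ cos²(28° + 8°) = 0.125 I₀ · cos²(36°) = 0.08181 I₀.
I₄ = I₃ cos²(-17° − 28°) = 0.08181 I₀ · cos²(45°) = 0.04091 I₀.
Transmitted fraction = 0.04091.

≈ 0.0409 I₀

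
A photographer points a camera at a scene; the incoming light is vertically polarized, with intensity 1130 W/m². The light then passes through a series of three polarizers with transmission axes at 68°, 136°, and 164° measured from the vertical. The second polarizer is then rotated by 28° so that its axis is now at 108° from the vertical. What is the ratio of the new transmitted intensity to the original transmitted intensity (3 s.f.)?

Before rotation:
I₁ = I₀ cos²(68° − 0°) = I₀ cos²(68°) = 0.1403 I₀.
I₂ = I₁ cos²(136° − 68°) = 0.1403 I₀ · cos²(68°) = 0.01969 I₀.
I₃ = I₂ cos²(164° − 136°) = 0.01969 I₀ · cos²(28°) = 0.01535 I₀.
After rotation:
I₁ = I₀ cos²(68° − 0°) = I₀ cos²(68°) = 0.1403 I₀.
I₂ = I₁ cos²(108° − 68°) = 0.1403 I₀ · cos²(40°) = 0.08235 I₀.
I₃ = I₂ cos²(164° − 108°) = 0.08235 I₀ · cos²(56°) = 0.02575 I₀.
Ratio = 0.02575 / 0.01535 = 1.677.

I_new/I_old ≈ 1.68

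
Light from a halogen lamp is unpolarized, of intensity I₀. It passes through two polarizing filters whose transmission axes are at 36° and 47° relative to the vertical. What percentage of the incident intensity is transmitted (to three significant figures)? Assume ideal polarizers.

≈ 48.2%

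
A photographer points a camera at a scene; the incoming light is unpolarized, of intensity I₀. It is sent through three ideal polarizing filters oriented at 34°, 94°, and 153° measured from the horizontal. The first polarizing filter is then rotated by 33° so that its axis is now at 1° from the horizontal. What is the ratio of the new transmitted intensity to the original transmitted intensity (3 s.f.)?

I_new/I_old ≈ 0.0110

Before rotation:
Unpolarized light through the first polarizer → I₁ = ½ I₀, now polarized at 34°.
I₂ = I₁ cos²(94° − 34°) = 0.5 I₀ · cos²(60°) = 0.125 I₀.
I₃ = I₂ cos²(153° − 94°) = 0.125 I₀ · cos²(59°) = 0.03316 I₀.
After rotation:
Unpolarized light through the first polarizer → I₁ = ½ I₀, now polarized at 1°.
Angle between axes 1 and 2: 87°. I₂ = 0.5 I₀ · cos²(87°) = 0.00137 I₀.
I₃ = I₂ cos²(153° − 94°) = 0.00137 I₀ · cos²(59°) = 0.0003633 I₀.
Ratio = 0.0003633 / 0.03316 = 0.01096.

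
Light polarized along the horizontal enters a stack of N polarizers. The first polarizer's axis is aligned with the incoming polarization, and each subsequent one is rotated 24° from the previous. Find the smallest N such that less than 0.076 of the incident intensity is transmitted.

N = 16

First polarizer is aligned with the polarization: full transmission.
Each further stage multiplies by cos²(24°) = 0.8346.
After N polarizers: T = 0.8346^(N−1). Require T < 0.076 ⇒ N−1 > ln(0.076)/ln(0.8346) = 14.25, so N−1 ≥ 15 and N = 16.
Check: N=16 gives T = 0.06636 < 0.076; N=15 gives T = 0.07951.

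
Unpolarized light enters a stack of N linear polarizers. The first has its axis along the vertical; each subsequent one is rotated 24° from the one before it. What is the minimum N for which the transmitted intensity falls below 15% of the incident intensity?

N = 8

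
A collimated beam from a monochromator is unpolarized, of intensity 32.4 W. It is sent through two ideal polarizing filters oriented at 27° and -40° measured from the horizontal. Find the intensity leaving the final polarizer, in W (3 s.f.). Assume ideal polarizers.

I ≈ 2.47 W

Unpolarized light through the first polarizer → I₁ = 32.4 W/2 = 16.2 W, polarized at 27°.
I₂ = I₁ · cos²(67°) = 16.2 · 0.1527 = 2.473 W.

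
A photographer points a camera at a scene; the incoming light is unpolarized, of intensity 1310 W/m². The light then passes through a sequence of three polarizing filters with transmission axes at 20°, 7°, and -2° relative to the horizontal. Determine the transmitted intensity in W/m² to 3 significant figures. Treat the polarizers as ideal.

I ≈ 607 W/m²

Unpolarized light through the first polarizer → I₁ = 1310 W/m²/2 = 655 W/m², polarized at 20°.
I₂ = I₁ · cos²(13°) = 655 · 0.9494 = 621.9 W/m².
I₃ = I₂ · cos²(9°) = 621.9 · 0.9755 = 606.6 W/m².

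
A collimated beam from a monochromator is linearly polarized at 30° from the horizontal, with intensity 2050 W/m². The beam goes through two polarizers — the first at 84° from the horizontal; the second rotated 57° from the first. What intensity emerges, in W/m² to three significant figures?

By Malus's law, I₁ = 2050 W/m² · cos²(54°) = 708.3 W/m².
I₂ = I₁ · cos²(57°) = 708.3 · 0.2966 = 210.1 W/m².

I ≈ 210 W/m²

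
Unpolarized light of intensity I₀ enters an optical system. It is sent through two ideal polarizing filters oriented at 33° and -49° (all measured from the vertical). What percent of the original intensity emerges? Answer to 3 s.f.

≈ 0.968%

Unpolarized light through the first polarizer → I₁ = ½ I₀, now polarized at 33°.
I₂ = I₁ cos²(-49° − 33°) = 0.5 I₀ · cos²(82°) = 0.009685 I₀.
That is 0.9685% of the incident intensity.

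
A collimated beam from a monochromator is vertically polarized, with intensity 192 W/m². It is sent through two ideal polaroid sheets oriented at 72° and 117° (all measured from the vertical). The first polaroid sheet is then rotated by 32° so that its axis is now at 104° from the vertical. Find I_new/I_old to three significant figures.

I_new/I_old ≈ 1.16

Before rotation:
I₁ = I₀ cos²(72° − 0°) = I₀ cos²(72°) = 0.09549 I₀.
I₂ = I₁ cos²(117° − 72°) = 0.09549 I₀ · cos²(45°) = 0.04775 I₀.
After rotation:
I₁ = I₀ cos²(104° − 0°) = I₀ cos²(76°) = 0.05853 I₀.
I₂ = I₁ cos²(117° − 104°) = 0.05853 I₀ · cos²(13°) = 0.05556 I₀.
Ratio = 0.05556 / 0.04775 = 1.164.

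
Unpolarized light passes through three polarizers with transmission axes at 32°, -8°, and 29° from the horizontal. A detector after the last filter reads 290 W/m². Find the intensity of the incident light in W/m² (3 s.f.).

I₀ ≈ 1550 W/m²

Unpolarized light through the first polarizer → I₁ = ½ I₀, now polarized at 32°.
I₂ = I₁ cos²(-8° − 32°) = 0.5 I₀ · cos²(40°) = 0.2934 I₀.
I₃ = I₂ cos²(29° + 8°) = 0.2934 I₀ · cos²(37°) = 0.1871 I₀.
So 290 W/m² = 0.1871 I₀, giving I₀ = 290/0.1871 = 1550 W/m².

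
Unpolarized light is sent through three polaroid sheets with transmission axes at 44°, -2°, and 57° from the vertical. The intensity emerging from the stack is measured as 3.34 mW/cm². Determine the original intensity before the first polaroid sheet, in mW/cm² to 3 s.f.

Unpolarized light through the first polarizer → I₁ = ½ I₀, now polarized at 44°.
I₂ = I₁ cos²(-2° − 44°) = 0.5 I₀ · cos²(46°) = 0.2413 I₀.
I₃ = I₂ cos²(57° + 2°) = 0.2413 I₀ · cos²(59°) = 0.064 I₀.
So 3.34 mW/cm² = 0.064 I₀, giving I₀ = 3.34/0.064 = 52.19 mW/cm².

I₀ ≈ 52.2 mW/cm²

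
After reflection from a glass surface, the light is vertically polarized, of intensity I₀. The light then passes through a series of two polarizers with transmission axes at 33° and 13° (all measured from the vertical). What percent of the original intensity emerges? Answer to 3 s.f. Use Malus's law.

By Malus's law, I₁ = I₀ cos²(33° − 0°) = I₀ cos²(33°) = 0.7034 I₀.
I₂ = I₁ cos²(13° − 33°) = 0.7034 I₀ · cos²(20°) = 0.6211 I₀.
That is 62.11% of the incident intensity.

≈ 62.1%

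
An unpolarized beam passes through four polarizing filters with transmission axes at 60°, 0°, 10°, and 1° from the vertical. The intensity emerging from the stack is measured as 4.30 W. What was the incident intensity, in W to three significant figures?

Unpolarized light through the first polarizer → I₁ = ½ I₀, now polarized at 60°.
I₂ = I₁ cos²(0° − 60°) = 0.5 I₀ · cos²(60°) = 0.125 I₀.
I₃ = I₂ cos²(10° − 0°) = 0.125 I₀ · cos²(10°) = 0.1212 I₀.
I₄ = I₃ cos²(1° − 10°) = 0.1212 I₀ · cos²(9°) = 0.1183 I₀.
So 4.30 W = 0.1183 I₀, giving I₀ = 4.30/0.1183 = 36.36 W.

I₀ ≈ 36.4 W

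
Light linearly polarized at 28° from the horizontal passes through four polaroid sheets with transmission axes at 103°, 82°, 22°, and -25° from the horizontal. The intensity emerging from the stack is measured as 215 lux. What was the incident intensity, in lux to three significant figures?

I₀ ≈ 3.17e4 lux

I₁ = I₀ cos²(103° − 28°) = I₀ cos²(75°) = 0.06699 I₀.
I₂ = I₁ cos²(82° − 103°) = 0.06699 I₀ · cos²(21°) = 0.05838 I₀.
I₃ = I₂ cos²(22° − 82°) = 0.05838 I₀ · cos²(60°) = 0.0146 I₀.
I₄ = I₃ cos²(-25° − 22°) = 0.0146 I₀ · cos²(47°) = 0.006789 I₀.
So 215 lux = 0.006789 I₀, giving I₀ = 215/0.006789 = 3.167e+04 lux.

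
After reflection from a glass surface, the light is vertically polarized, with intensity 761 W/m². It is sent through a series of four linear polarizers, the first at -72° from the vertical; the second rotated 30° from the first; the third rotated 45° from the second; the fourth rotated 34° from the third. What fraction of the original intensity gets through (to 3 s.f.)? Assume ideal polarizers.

I/I₀ ≈ 0.0246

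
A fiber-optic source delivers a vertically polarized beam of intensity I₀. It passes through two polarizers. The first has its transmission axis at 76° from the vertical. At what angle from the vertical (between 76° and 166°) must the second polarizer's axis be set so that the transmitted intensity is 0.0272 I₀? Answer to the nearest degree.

I₁ = I₀ cos²(76° − 0°) = I₀ cos²(76°) = 0.05853 I₀.
Need I₂/I₀ = 0.0272, so cos²(θ − 76°) = 0.0272 / 0.05853 = 0.4647.
θ − 76° = arccos(√0.4647) = 47.0°, giving θ ≈ 76 + 47.0 = 123.0°.

θ ≈ 123°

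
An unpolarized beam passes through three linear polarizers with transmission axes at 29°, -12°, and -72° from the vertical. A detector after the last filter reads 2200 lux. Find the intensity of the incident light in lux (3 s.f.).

Unpolarized light through the first polarizer → I₁ = ½ I₀, now polarized at 29°.
I₂ = I₁ cos²(-12° − 29°) = 0.5 I₀ · cos²(41°) = 0.2848 I₀.
I₃ = I₂ cos²(-72° + 12°) = 0.2848 I₀ · cos²(60°) = 0.0712 I₀.
So 2200 lux = 0.0712 I₀, giving I₀ = 2200/0.0712 = 3.09e+04 lux.

I₀ ≈ 3.09e4 lux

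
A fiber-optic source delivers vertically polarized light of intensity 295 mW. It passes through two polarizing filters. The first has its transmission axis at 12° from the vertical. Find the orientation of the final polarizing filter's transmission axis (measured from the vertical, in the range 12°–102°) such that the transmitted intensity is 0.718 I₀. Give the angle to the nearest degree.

θ ≈ 42°

By Malus's law, I₁ = I₀ cos²(12° − 0°) = I₀ cos²(12°) = 0.9568 I₀.
Need I₂/I₀ = 0.718, so cos²(θ − 12°) = 0.718 / 0.9568 = 0.7504.
θ − 12° = arccos(√0.7504) = 30.0°, giving θ ≈ 12 + 30.0 = 42.0°.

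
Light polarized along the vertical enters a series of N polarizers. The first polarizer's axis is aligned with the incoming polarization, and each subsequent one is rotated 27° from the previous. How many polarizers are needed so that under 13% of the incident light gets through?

N = 10

First polarizer is aligned with the polarization: full transmission.
Each further stage multiplies by cos²(27°) = 0.7939.
After N polarizers: T = 0.7939^(N−1). Require T < 0.13 ⇒ N−1 > ln(0.13)/ln(0.7939) = 8.84, so N−1 ≥ 9 and N = 10.
Check: N=10 gives T = 0.1253 < 0.13; N=9 gives T = 0.1578.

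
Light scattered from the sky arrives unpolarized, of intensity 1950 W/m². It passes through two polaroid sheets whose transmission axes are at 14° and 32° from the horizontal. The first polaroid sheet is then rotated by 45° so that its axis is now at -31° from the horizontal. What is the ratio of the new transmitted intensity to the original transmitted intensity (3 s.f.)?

I_new/I_old ≈ 0.228

Before rotation:
Unpolarized light through the first polarizer → I₁ = ½ I₀, now polarized at 14°.
I₂ = I₁ cos²(32° − 14°) = 0.5 I₀ · cos²(18°) = 0.4523 I₀.
After rotation:
Unpolarized light through the first polarizer → I₁ = ½ I₀, now polarized at -31°.
I₂ = I₁ cos²(32° + 31°) = 0.5 I₀ · cos²(63°) = 0.1031 I₀.
Ratio = 0.1031 / 0.4523 = 0.2279.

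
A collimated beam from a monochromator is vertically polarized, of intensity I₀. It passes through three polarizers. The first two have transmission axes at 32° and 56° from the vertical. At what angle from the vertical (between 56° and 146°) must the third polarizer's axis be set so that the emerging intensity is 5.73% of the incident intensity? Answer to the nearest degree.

θ ≈ 128°

I₁ = I₀ cos²(32° − 0°) = I₀ cos²(32°) = 0.7192 I₀.
I₂ = I₁ cos²(56° − 32°) = 0.7192 I₀ · cos²(24°) = 0.6002 I₀.
Need I₃/I₀ = 0.0573, so cos²(θ − 56°) = 0.0573 / 0.6002 = 0.09547.
θ − 56° = arccos(√0.09547) = 72.0°, giving θ ≈ 56 + 72.0 = 128.0°.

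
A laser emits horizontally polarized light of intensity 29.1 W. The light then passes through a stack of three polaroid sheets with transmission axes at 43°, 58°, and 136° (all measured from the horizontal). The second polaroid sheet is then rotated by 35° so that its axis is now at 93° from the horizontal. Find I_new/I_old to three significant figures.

Before rotation:
By Malus's law, I₁ = I₀ cos²(43° − 0°) = I₀ cos²(43°) = 0.5349 I₀.
I₂ = I₁ cos²(58° − 43°) = 0.5349 I₀ · cos²(15°) = 0.499 I₀.
I₃ = I₂ cos²(136° − 58°) = 0.499 I₀ · cos²(78°) = 0.02157 I₀.
After rotation:
I₁ = I₀ cos²(43° − 0°) = I₀ cos²(43°) = 0.5349 I₀.
I₂ = I₁ cos²(93° − 43°) = 0.5349 I₀ · cos²(50°) = 0.221 I₀.
I₃ = I₂ cos²(136° − 93°) = 0.221 I₀ · cos²(43°) = 0.1182 I₀.
Ratio = 0.1182 / 0.02157 = 5.48.

I_new/I_old ≈ 5.48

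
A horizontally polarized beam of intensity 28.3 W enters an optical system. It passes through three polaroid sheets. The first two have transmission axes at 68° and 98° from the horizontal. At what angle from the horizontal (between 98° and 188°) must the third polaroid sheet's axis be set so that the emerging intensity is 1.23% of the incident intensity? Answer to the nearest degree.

θ ≈ 168°

I₁ = I₀ cos²(68° − 0°) = I₀ cos²(68°) = 0.1403 I₀.
I₂ = I₁ cos²(98° − 68°) = 0.1403 I₀ · cos²(30°) = 0.1052 I₀.
Need I₃/I₀ = 0.0123, so cos²(θ − 98°) = 0.0123 / 0.1052 = 0.1169.
θ − 98° = arccos(√0.1169) = 70.0°, giving θ ≈ 98 + 70.0 = 168.0°.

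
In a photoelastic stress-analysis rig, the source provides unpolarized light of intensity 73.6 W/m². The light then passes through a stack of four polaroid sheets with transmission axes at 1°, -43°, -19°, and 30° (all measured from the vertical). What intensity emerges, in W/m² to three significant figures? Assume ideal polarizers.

I ≈ 6.84 W/m²

Unpolarized light through the first polarizer → I₁ = 73.6 W/m²/2 = 36.8 W/m², polarized at 1°.
I₂ = I₁ · cos²(44°) = 36.8 · 0.5174 = 19.04 W/m².
I₃ = I₂ · cos²(24°) = 19.04 · 0.8346 = 15.89 W/m².
I₄ = I₃ · cos²(49°) = 15.89 · 0.4304 = 6.84 W/m².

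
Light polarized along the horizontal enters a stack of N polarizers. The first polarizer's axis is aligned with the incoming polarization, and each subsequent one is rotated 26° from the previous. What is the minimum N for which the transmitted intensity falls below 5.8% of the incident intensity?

First polarizer is aligned with the polarization: full transmission.
Each further stage multiplies by cos²(26°) = 0.8078.
After N polarizers: T = 0.8078^(N−1). Require T < 0.058 ⇒ N−1 > ln(0.058)/ln(0.8078) = 13.34, so N−1 ≥ 14 and N = 15.
Check: N=15 gives T = 0.05041 < 0.058; N=14 gives T = 0.0624.

N = 15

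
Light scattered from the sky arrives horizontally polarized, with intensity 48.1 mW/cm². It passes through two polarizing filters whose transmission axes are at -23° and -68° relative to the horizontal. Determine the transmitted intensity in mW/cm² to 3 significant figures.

I ≈ 20.4 mW/cm²

I₁ = 48.1 mW/cm² · cos²(23°) = 40.76 mW/cm².
I₂ = I₁ · cos²(45°) = 40.76 · 0.5 = 20.38 mW/cm².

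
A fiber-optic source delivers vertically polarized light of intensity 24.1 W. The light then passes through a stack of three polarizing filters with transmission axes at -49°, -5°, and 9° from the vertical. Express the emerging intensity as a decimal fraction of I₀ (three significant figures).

I/I₀ ≈ 0.210

I₁ = 24.1 W · cos²(49°) = 10.37 W.
I₂ = I₁ · cos²(44°) = 10.37 · 0.5174 = 5.367 W.
I₃ = I₂ · cos²(14°) = 5.367 · 0.9415 = 5.053 W.
Transmitted fraction = 0.2097.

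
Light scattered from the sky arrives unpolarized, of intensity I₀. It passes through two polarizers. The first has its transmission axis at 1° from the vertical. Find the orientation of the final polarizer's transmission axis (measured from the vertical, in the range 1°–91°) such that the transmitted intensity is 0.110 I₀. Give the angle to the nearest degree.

θ ≈ 63°

Unpolarized light through the first polarizer → I₁ = ½ I₀, now polarized at 1°.
Need I₂/I₀ = 0.11, so cos²(θ − 1°) = 0.11 / 0.5 = 0.22.
θ − 1° = arccos(√0.22) = 62.0°, giving θ ≈ 1 + 62.0 = 63.0°.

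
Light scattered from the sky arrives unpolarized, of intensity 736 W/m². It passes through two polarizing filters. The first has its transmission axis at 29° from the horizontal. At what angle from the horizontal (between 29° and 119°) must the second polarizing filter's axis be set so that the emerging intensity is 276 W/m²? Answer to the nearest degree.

θ ≈ 59°

Unpolarized light through the first polarizer → I₁ = ½ I₀, now polarized at 29°.
Target fraction: 276 / 736 W/m² = 0.375 of I₀.
Need I₂/I₀ = 0.375, so cos²(θ − 29°) = 0.375 / 0.5 = 0.75.
θ − 29° = arccos(√0.75) = 30.0°, giving θ ≈ 29 + 30.0 = 59.0°.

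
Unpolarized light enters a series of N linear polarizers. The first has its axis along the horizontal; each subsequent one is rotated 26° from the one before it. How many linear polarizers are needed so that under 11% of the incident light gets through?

First polarizer halves the unpolarized light: factor 1/2.
Each further stage multiplies by cos²(26°) = 0.8078.
After N polarizers: T = 0.5·0.8078^(N−1). Require T < 0.11 ⇒ N−1 > ln(0.11/0.5)/ln(0.8078) = 7.10, so N−1 ≥ 8 and N = 9.
Check: N=9 gives T = 0.09068 < 0.11; N=8 gives T = 0.1123.

N = 9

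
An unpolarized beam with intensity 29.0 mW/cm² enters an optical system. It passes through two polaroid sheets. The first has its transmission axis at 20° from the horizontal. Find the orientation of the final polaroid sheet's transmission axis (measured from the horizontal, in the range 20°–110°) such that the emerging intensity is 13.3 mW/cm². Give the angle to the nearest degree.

θ ≈ 37°

Unpolarized light through the first polarizer → I₁ = ½ I₀, now polarized at 20°.
Target fraction: 13.3 / 29.0 mW/cm² = 0.4586 of I₀.
Need I₂/I₀ = 0.4586, so cos²(θ − 20°) = 0.4586 / 0.5 = 0.9172.
θ − 20° = arccos(√0.9172) = 16.7°, giving θ ≈ 20 + 16.7 = 36.7°.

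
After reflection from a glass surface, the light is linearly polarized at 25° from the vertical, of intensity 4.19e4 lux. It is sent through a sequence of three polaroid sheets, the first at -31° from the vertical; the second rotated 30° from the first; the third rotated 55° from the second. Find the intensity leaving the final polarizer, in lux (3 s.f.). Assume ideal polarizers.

I ≈ 3230 lux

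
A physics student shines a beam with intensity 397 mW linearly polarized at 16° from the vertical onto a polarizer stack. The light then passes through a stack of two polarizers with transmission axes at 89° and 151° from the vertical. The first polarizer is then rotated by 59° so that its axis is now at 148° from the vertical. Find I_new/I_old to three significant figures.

I_new/I_old ≈ 23.7

Before rotation:
I₁ = I₀ cos²(89° − 16°) = I₀ cos²(73°) = 0.08548 I₀.
I₂ = I₁ cos²(151° − 89°) = 0.08548 I₀ · cos²(62°) = 0.01884 I₀.
After rotation:
I₁ = I₀ cos²(148° − 16°) = I₀ cos²(48°) = 0.4477 I₀.
I₂ = I₁ cos²(151° − 148°) = 0.4477 I₀ · cos²(3°) = 0.4465 I₀.
Ratio = 0.4465 / 0.01884 = 23.7.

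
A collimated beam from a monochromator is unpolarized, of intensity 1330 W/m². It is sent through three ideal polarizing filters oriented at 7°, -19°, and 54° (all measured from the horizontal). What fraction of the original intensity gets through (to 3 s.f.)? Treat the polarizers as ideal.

I/I₀ ≈ 0.0345

Unpolarized light through the first polarizer → I₁ = 1330 W/m²/2 = 665 W/m², polarized at 7°.
I₂ = I₁ · cos²(26°) = 665 · 0.8078 = 537.2 W/m².
I₃ = I₂ · cos²(73°) = 537.2 · 0.08548 = 45.92 W/m².
Transmitted fraction = 0.03453.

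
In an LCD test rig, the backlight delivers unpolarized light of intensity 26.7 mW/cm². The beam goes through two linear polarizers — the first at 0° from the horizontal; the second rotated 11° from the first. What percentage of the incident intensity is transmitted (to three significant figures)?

≈ 48.2%

Unpolarized light through the first polarizer → I₁ = 26.7 mW/cm²/2 = 13.35 mW/cm², polarized at 0°.
I₂ = I₁ · cos²(11°) = 13.35 · 0.9636 = 12.86 mW/cm².
That is 48.18% of the incident intensity.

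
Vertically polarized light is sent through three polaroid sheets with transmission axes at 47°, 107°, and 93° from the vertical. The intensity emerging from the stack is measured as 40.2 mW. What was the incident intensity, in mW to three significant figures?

By Malus's law, I₁ = I₀ cos²(47° − 0°) = I₀ cos²(47°) = 0.4651 I₀.
I₂ = I₁ cos²(107° − 47°) = 0.4651 I₀ · cos²(60°) = 0.1163 I₀.
I₃ = I₂ cos²(93° − 107°) = 0.1163 I₀ · cos²(14°) = 0.1095 I₀.
So 40.2 mW = 0.1095 I₀, giving I₀ = 40.2/0.1095 = 367.2 mW.

I₀ ≈ 367 mW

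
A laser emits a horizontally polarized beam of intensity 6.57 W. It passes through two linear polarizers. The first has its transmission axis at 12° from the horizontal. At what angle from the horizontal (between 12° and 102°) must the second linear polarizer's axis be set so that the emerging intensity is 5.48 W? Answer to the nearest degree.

θ ≈ 33°

By Malus's law, I₁ = I₀ cos²(12° − 0°) = I₀ cos²(12°) = 0.9568 I₀.
Target fraction: 5.48 / 6.57 W = 0.8341 of I₀.
Need I₂/I₀ = 0.8341, so cos²(θ − 12°) = 0.8341 / 0.9568 = 0.8718.
θ − 12° = arccos(√0.8718) = 21.0°, giving θ ≈ 12 + 21.0 = 33.0°.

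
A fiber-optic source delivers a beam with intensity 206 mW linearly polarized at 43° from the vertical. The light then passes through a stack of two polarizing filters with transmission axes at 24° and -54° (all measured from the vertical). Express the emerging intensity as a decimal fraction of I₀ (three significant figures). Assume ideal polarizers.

I₁ = 206 mW · cos²(19°) = 184.2 mW.
I₂ = I₁ · cos²(78°) = 184.2 · 0.04323 = 7.961 mW.
Transmitted fraction = 0.03865.

I/I₀ ≈ 0.0386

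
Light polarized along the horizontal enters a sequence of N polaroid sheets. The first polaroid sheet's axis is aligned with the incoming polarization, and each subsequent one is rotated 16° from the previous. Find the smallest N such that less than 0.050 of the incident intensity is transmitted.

First polarizer is aligned with the polarization: full transmission.
Each further stage multiplies by cos²(16°) = 0.924.
After N polarizers: T = 0.924^(N−1). Require T < 0.050 ⇒ N−1 > ln(0.050)/ln(0.924) = 37.91, so N−1 ≥ 38 and N = 39.
Check: N=39 gives T = 0.04966 < 0.050; N=38 gives T = 0.05374.

N = 39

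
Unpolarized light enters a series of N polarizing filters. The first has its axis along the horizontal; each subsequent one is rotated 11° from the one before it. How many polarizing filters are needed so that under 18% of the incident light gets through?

N = 29

First polarizer halves the unpolarized light: factor 1/2.
Each further stage multiplies by cos²(11°) = 0.9636.
After N polarizers: T = 0.5·0.9636^(N−1). Require T < 0.18 ⇒ N−1 > ln(0.18/0.5)/ln(0.9636) = 27.55, so N−1 ≥ 28 and N = 29.
Check: N=29 gives T = 0.177 < 0.18; N=28 gives T = 0.1837.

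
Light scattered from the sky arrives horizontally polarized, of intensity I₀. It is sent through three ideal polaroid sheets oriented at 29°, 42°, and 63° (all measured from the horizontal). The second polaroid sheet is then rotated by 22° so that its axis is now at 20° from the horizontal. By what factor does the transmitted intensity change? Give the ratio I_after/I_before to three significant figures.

I_new/I_old ≈ 0.631

Before rotation:
I₁ = I₀ cos²(29° − 0°) = I₀ cos²(29°) = 0.765 I₀.
I₂ = I₁ cos²(42° − 29°) = 0.765 I₀ · cos²(13°) = 0.7263 I₀.
I₃ = I₂ cos²(63° − 42°) = 0.7263 I₀ · cos²(21°) = 0.633 I₀.
After rotation:
I₁ = I₀ cos²(29° − 0°) = I₀ cos²(29°) = 0.765 I₀.
I₂ = I₁ cos²(20° − 29°) = 0.765 I₀ · cos²(9°) = 0.7462 I₀.
I₃ = I₂ cos²(63° − 20°) = 0.7462 I₀ · cos²(43°) = 0.3991 I₀.
Ratio = 0.3991 / 0.633 = 0.6306.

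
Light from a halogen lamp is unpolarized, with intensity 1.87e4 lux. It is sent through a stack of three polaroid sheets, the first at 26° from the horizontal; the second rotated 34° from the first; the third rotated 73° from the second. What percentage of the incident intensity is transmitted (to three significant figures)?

Unpolarized light through the first polarizer → I₁ = 1.87e4 lux/2 = 9350 lux, polarized at 26°.
I₂ = I₁ · cos²(34°) = 9350 · 0.6873 = 6426 lux.
I₃ = I₂ · cos²(73°) = 6426 · 0.08548 = 549.3 lux.
That is 2.938% of the incident intensity.

≈ 2.94%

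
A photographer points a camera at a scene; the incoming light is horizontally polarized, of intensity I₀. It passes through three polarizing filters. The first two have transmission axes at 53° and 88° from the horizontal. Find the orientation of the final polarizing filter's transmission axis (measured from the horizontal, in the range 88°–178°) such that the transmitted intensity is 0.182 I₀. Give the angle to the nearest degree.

θ ≈ 118°

I₁ = I₀ cos²(53° − 0°) = I₀ cos²(53°) = 0.3622 I₀.
I₂ = I₁ cos²(88° − 53°) = 0.3622 I₀ · cos²(35°) = 0.243 I₀.
Need I₃/I₀ = 0.182, so cos²(θ − 88°) = 0.182 / 0.243 = 0.7489.
θ − 88° = arccos(√0.7489) = 30.1°, giving θ ≈ 88 + 30.1 = 118.1°.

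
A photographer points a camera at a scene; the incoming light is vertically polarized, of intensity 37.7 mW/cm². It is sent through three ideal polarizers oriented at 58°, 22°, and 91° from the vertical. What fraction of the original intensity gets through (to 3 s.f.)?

I₁ = 37.7 mW/cm² · cos²(58°) = 10.59 mW/cm².
I₂ = I₁ · cos²(36°) = 10.59 · 0.6545 = 6.929 mW/cm².
I₃ = I₂ · cos²(69°) = 6.929 · 0.1284 = 0.8899 mW/cm².
Transmitted fraction = 0.0236.

I/I₀ ≈ 0.0236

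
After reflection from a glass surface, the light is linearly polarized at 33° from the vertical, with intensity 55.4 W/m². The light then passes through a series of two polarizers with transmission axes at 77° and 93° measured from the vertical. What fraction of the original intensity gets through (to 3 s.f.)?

I₁ = 55.4 W/m² · cos²(44°) = 28.67 W/m².
I₂ = I₁ · cos²(16°) = 28.67 · 0.924 = 26.49 W/m².
Transmitted fraction = 0.4781.

I/I₀ ≈ 0.478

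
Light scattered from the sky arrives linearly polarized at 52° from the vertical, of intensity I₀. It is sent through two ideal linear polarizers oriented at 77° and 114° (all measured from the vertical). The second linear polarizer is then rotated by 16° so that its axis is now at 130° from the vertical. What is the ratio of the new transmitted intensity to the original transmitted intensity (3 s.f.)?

I_new/I_old ≈ 0.568

Before rotation:
I₁ = I₀ cos²(77° − 52°) = I₀ cos²(25°) = 0.8214 I₀.
I₂ = I₁ cos²(114° − 77°) = 0.8214 I₀ · cos²(37°) = 0.5239 I₀.
After rotation:
I₁ = I₀ cos²(77° − 52°) = I₀ cos²(25°) = 0.8214 I₀.
I₂ = I₁ cos²(130° − 77°) = 0.8214 I₀ · cos²(53°) = 0.2975 I₀.
Ratio = 0.2975 / 0.5239 = 0.5678.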